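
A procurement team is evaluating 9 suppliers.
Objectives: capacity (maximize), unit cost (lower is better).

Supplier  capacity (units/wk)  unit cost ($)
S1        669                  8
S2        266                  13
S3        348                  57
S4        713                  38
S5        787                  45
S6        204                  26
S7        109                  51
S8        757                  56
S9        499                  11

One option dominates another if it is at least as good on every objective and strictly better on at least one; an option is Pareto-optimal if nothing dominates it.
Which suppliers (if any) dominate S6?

S1: capacity 669≥204, unit cost 8≤26 — dominates S6.
S2: capacity 266≥204, unit cost 13≤26 — dominates S6.
S9: capacity 499≥204, unit cost 11≤26 — dominates S6.
Others (S3, S4, S5, S7, S8) are each worse than S6 on at least one objective.

S1, S2, S9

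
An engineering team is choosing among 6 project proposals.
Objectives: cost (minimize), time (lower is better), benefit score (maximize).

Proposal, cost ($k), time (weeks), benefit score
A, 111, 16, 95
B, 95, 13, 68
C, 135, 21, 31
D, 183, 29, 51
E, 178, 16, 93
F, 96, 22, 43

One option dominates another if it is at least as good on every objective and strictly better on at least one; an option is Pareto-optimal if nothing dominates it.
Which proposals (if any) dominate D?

A, B, E

A: cost 111≤183, time 16≤29, benefit score 95≥51 — dominates D.
B: cost 95≤183, time 13≤29, benefit score 68≥51 — dominates D.
E: cost 178≤183, time 16≤29, benefit score 93≥51 — dominates D.
Others (C, F) are each worse than D on at least one objective.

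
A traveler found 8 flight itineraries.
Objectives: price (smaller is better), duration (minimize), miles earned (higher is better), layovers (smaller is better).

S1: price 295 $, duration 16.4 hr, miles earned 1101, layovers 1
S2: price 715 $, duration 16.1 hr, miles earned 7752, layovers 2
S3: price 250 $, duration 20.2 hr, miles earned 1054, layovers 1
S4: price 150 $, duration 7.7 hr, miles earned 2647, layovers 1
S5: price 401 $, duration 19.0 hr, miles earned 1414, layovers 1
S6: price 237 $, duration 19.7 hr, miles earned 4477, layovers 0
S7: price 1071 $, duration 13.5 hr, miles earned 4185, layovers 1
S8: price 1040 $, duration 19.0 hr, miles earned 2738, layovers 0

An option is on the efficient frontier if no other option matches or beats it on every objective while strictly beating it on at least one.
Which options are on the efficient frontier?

S2, S4, S6, S7, S8

S1: dominated by S4 (price 150≤295, duration 7.7≤16.4, miles earned 2647≥1101, layovers 1≤1).
S2: not dominated (best miles earned).
S3: dominated by S4 (price 150≤250, duration 7.7≤20.2, miles earned 2647≥1054, layovers 1≤1).
S4: not dominated (best price).
S5: dominated by S4 (price 150≤401, duration 7.7≤19.0, miles earned 2647≥1414, layovers 1≤1).
S6: not dominated.
S7: not dominated.
S8: not dominated.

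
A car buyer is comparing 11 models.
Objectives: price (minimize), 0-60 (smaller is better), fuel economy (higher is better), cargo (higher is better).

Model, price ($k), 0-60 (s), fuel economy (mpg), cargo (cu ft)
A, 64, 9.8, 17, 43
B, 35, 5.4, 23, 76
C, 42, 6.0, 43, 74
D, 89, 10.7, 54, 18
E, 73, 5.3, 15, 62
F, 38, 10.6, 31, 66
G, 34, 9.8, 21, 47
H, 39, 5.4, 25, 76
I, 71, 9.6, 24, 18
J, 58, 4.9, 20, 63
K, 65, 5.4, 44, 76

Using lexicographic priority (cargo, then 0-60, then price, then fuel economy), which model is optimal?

First maximize cargo: best is 76, kept {B, H, K}.
Then minimize 0-60: best is 5.4, kept {B, H, K}.
Then minimize price: best is 35, kept {B}.

B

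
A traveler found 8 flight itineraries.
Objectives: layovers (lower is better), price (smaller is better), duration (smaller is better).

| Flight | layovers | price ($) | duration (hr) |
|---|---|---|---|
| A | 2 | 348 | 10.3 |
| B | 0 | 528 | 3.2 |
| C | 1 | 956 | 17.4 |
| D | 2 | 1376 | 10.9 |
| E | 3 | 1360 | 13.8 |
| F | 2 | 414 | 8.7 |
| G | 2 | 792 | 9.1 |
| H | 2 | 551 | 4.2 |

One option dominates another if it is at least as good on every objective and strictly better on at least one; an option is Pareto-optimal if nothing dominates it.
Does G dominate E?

G vs E: layovers 2≤3, price 792≤1360, duration 9.1≤13.8 — G is at least as good on every objective with at least one strict improvement.

Yes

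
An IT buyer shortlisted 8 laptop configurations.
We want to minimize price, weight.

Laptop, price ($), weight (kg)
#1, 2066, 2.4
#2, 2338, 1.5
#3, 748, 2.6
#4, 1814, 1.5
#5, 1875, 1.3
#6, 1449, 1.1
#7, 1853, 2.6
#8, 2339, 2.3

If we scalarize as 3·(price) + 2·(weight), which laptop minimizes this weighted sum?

#1: 3·2066 + 2·2.4 = 6202.8
#2: 3·2338 + 2·1.5 = 7017.0
#3: 3·748 + 2·2.6 = 2249.2
#4: 3·1814 + 2·1.5 = 5445.0
#5: 3·1875 + 2·1.3 = 5627.6
#6: 3·1449 + 2·1.1 = 4349.2
#7: 3·1853 + 2·2.6 = 5564.2
#8: 3·2339 + 2·2.3 = 7021.6
Lowest: #3 at 2249.2.

#3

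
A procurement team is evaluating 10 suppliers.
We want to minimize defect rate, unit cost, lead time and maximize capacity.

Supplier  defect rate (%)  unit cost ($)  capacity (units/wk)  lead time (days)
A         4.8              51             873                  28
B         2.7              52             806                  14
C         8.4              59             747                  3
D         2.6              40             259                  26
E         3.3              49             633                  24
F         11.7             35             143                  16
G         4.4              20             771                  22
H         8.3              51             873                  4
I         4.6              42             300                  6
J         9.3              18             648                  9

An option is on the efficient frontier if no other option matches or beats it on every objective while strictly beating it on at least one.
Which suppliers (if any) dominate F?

J: defect rate 9.3≤11.7, unit cost 18≤35, capacity 648≥143, lead time 9≤16 — dominates F.
Others (A, B, C, D, E, G, H, I) are each worse than F on at least one objective.

J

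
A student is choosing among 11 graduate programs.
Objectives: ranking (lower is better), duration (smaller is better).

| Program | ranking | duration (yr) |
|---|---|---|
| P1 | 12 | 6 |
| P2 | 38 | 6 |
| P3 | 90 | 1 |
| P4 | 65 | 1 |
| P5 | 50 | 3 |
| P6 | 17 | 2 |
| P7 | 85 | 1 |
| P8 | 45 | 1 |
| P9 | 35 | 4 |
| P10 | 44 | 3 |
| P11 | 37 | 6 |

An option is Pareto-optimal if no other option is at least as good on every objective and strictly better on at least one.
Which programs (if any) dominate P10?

P6: ranking 17≤44, duration 2≤3 — dominates P10.
Others (P1, P2, P3, P4, P5, P7, P8, P9, P11) are each worse than P10 on at least one objective.

P6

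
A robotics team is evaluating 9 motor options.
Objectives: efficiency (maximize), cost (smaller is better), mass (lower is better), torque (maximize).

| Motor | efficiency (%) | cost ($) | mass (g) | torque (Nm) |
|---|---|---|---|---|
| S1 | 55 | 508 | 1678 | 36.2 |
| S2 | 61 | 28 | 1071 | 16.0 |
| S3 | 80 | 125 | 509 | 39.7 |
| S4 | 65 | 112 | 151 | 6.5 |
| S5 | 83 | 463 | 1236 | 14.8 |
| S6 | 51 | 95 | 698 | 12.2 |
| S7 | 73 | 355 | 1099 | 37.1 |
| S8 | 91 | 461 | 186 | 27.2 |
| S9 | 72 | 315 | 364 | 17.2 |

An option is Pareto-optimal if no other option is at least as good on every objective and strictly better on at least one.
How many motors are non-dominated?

S1: dominated by S3 (efficiency 80≥55, cost 125≤508, mass 509≤1678, torque 39.7≥36.2).
S2: not dominated (best cost).
S3: not dominated (best torque).
S4: not dominated (best mass).
S5: dominated by S8 (efficiency 91≥83, cost 461≤463, mass 186≤1236, torque 27.2≥14.8).
S6: not dominated.
S7: dominated by S3 (efficiency 80≥73, cost 125≤355, mass 509≤1099, torque 39.7≥37.1).
S8: not dominated (best efficiency).
S9: not dominated.
Pareto-optimal: S2, S3, S4, S6, S8, S9 → 6.

6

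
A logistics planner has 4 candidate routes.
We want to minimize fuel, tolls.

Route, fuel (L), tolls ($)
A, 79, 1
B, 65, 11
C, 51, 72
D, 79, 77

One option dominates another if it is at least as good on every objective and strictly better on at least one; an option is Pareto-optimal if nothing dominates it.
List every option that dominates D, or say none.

A: fuel 79≤79, tolls 1≤77 — dominates D.
B: fuel 65≤79, tolls 11≤77 — dominates D.
C: fuel 51≤79, tolls 72≤77 — dominates D.

A, B, C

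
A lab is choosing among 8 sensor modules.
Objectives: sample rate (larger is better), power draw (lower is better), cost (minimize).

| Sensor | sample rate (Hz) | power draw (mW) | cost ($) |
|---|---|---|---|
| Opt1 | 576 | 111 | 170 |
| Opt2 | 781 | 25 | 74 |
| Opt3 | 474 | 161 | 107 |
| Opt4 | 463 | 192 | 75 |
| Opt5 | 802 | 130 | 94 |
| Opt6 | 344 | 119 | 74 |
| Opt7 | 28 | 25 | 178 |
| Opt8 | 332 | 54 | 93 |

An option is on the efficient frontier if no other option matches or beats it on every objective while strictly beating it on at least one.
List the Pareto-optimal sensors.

Opt2, Opt5

Opt1: dominated by Opt2 (sample rate 781≥576, power draw 25≤111, cost 74≤170).
Opt2: not dominated.
Opt3: dominated by Opt2 (sample rate 781≥474, power draw 25≤161, cost 74≤107).
Opt4: dominated by Opt2 (sample rate 781≥463, power draw 25≤192, cost 74≤75).
Opt5: not dominated (best sample rate).
Opt6: dominated by Opt2 (sample rate 781≥344, power draw 25≤119, cost 74≤74).
Opt7: dominated by Opt2 (sample rate 781≥28, power draw 25≤25, cost 74≤178).
Opt8: dominated by Opt2 (sample rate 781≥332, power draw 25≤54, cost 74≤93).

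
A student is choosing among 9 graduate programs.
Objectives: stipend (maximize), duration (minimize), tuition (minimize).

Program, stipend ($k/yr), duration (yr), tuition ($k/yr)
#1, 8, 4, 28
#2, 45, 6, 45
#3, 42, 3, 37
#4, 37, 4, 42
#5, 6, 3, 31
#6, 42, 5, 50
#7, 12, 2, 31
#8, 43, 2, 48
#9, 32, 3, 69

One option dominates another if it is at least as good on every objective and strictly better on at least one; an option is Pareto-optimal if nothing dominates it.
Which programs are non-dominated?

#1, #2, #3, #7, #8

#1: not dominated (best tuition).
#2: not dominated (best stipend).
#3: not dominated.
#4: dominated by #3 (stipend 42≥37, duration 3≤4, tuition 37≤42).
#5: dominated by #7 (stipend 12≥6, duration 2≤3, tuition 31≤31).
#6: dominated by #3 (stipend 42≥42, duration 3≤5, tuition 37≤50).
#7: not dominated.
#8: not dominated.
#9: dominated by #3 (stipend 42≥32, duration 3≤3, tuition 37≤69).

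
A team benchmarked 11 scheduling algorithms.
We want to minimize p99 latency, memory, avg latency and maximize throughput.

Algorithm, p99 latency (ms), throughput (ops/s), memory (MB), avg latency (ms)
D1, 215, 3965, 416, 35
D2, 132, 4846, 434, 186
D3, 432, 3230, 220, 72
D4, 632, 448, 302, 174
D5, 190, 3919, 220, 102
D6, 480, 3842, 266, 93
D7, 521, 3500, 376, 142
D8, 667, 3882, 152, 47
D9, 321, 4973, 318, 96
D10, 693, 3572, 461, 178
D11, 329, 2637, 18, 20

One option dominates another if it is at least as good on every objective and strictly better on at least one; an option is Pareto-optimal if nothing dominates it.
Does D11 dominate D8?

D11 vs D8: D11 is worse on throughput (2637 vs 3882), so it does not dominate D8.

No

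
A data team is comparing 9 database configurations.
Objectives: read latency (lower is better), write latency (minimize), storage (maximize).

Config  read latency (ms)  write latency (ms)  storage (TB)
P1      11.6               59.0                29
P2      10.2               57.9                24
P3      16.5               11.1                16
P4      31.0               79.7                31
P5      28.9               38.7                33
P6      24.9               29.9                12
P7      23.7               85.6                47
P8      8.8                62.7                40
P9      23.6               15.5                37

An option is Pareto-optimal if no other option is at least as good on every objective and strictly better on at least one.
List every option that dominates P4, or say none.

P5, P8, P9

P5: read latency 28.9≤31.0, write latency 38.7≤79.7, storage 33≥31 — dominates P4.
P8: read latency 8.8≤31.0, write latency 62.7≤79.7, storage 40≥31 — dominates P4.
P9: read latency 23.6≤31.0, write latency 15.5≤79.7, storage 37≥31 — dominates P4.
Others (P1, P2, P3, P6, P7) are each worse than P4 on at least one objective.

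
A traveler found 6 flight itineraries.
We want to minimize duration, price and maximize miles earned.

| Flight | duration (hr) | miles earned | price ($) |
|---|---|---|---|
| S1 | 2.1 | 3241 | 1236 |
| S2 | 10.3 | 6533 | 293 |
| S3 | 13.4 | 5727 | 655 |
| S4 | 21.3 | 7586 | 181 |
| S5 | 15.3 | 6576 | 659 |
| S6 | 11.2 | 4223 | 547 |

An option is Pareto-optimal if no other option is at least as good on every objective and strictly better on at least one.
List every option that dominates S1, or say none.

S2: worse on duration (10.3 vs 2.1).
S3: worse on duration (13.4 vs 2.1).
S4: worse on duration (21.3 vs 2.1).
S5: worse on duration (15.3 vs 2.1).
S6: worse on duration (11.2 vs 2.1).
No option dominates S1.

none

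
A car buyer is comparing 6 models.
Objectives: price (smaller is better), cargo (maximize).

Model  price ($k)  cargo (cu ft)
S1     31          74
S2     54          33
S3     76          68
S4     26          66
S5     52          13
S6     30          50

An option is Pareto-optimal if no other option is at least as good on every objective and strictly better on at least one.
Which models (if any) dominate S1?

none

S2: worse on price (54 vs 31).
S3: worse on price (76 vs 31).
S4: worse on cargo (66 vs 74).
S5: worse on price (52 vs 31).
S6: worse on cargo (50 vs 74).
No option dominates S1.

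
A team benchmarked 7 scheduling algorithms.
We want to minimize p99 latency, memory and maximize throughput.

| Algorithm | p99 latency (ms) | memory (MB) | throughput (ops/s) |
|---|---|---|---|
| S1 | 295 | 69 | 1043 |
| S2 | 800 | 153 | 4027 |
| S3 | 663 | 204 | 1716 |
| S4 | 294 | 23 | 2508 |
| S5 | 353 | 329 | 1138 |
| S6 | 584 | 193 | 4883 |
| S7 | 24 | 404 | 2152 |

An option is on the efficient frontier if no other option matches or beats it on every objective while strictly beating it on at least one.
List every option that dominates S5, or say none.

S4: p99 latency 294≤353, memory 23≤329, throughput 2508≥1138 — dominates S5.
Others (S1, S2, S3, S6, S7) are each worse than S5 on at least one objective.

S4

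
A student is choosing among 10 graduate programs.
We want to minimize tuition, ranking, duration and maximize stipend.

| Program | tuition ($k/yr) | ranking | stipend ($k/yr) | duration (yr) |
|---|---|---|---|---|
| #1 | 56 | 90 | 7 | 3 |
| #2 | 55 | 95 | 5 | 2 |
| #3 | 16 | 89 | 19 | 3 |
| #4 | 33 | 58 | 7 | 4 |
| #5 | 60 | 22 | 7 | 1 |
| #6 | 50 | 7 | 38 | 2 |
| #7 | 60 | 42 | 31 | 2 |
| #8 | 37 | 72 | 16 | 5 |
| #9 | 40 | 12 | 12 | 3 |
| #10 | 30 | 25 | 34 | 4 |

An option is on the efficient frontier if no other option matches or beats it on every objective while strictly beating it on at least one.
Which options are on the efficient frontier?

#3, #5, #6, #9, #10

#1: dominated by #3 (tuition 16≤56, ranking 89≤90, stipend 19≥7, duration 3≤3).
#2: dominated by #6 (tuition 50≤55, ranking 7≤95, stipend 38≥5, duration 2≤2).
#3: not dominated (best tuition).
#4: dominated by #10 (tuition 30≤33, ranking 25≤58, stipend 34≥7, duration 4≤4).
#5: not dominated (best duration).
#6: not dominated (best ranking).
#7: dominated by #6 (tuition 50≤60, ranking 7≤42, stipend 38≥31, duration 2≤2).
#8: dominated by #10 (tuition 30≤37, ranking 25≤72, stipend 34≥16, duration 4≤5).
#9: not dominated.
#10: not dominated.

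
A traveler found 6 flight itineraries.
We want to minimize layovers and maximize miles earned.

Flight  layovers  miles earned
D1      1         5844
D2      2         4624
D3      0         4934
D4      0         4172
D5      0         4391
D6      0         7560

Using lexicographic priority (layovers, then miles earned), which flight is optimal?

First minimize layovers: best is 0, kept {D3, D4, D5, D6}.
Then maximize miles earned: best is 7560, kept {D6}.

D6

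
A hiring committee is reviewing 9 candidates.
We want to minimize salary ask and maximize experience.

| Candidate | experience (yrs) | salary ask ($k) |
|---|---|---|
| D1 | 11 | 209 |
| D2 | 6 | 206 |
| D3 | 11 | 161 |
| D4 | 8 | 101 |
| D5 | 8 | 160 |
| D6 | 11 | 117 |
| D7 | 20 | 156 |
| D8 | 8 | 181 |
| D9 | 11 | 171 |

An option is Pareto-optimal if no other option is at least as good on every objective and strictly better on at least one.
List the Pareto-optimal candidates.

D4, D6, D7

D1: dominated by D3 (experience 11≥11, salary ask 161≤209).
D2: dominated by D3 (experience 11≥6, salary ask 161≤206).
D3: dominated by D6 (experience 11≥11, salary ask 117≤161).
D4: not dominated (best salary ask).
D5: dominated by D4 (experience 8≥8, salary ask 101≤160).
D6: not dominated.
D7: not dominated (best experience).
D8: dominated by D3 (experience 11≥8, salary ask 161≤181).
D9: dominated by D3 (experience 11≥11, salary ask 161≤171).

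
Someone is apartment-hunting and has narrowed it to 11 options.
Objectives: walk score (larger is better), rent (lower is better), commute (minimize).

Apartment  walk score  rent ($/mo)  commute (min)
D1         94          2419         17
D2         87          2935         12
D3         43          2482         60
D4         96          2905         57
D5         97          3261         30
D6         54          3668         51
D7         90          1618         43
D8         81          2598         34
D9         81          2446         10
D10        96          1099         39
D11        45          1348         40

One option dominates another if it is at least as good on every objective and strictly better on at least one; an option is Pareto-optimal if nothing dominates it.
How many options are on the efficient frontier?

5

D1: not dominated.
D2: not dominated.
D3: dominated by D1 (walk score 94≥43, rent 2419≤2482, commute 17≤60).
D4: dominated by D10 (walk score 96≥96, rent 1099≤2905, commute 39≤57).
D5: not dominated (best walk score).
D6: dominated by D1 (walk score 94≥54, rent 2419≤3668, commute 17≤51).
D7: dominated by D10 (walk score 96≥90, rent 1099≤1618, commute 39≤43).
D8: dominated by D1 (walk score 94≥81, rent 2419≤2598, commute 17≤34).
D9: not dominated (best commute).
D10: not dominated (best rent).
D11: dominated by D10 (walk score 96≥45, rent 1099≤1348, commute 39≤40).
Pareto-optimal: D1, D2, D5, D9, D10 → 5.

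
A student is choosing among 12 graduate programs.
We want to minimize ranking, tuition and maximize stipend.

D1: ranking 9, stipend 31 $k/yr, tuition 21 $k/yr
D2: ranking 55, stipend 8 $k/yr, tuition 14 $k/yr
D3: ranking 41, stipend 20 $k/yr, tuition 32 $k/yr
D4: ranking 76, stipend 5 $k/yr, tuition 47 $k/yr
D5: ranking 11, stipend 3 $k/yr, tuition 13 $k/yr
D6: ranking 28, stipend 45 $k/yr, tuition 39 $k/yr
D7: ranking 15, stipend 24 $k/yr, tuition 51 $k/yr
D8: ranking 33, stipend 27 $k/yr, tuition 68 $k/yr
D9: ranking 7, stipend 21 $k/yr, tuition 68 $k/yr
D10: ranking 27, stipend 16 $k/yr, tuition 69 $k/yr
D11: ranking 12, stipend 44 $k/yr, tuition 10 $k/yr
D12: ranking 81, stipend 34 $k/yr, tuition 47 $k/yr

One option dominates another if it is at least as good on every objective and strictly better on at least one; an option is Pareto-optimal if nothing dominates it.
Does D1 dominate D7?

D1 vs D7: ranking 9≤15, stipend 31≥24, tuition 21≤51 — D1 is at least as good on every objective with at least one strict improvement.

Yes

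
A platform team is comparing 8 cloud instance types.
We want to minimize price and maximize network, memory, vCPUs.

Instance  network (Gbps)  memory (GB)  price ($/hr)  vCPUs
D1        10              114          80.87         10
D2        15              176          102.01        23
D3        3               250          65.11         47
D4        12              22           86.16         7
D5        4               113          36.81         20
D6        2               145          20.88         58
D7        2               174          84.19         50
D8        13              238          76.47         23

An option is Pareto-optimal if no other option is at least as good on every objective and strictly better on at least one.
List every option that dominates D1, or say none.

D8: network 13≥10, memory 238≥114, price 76.47≤80.87, vCPUs 23≥10 — dominates D1.
Others (D2, D3, D4, D5, D6, D7) are each worse than D1 on at least one objective.

D8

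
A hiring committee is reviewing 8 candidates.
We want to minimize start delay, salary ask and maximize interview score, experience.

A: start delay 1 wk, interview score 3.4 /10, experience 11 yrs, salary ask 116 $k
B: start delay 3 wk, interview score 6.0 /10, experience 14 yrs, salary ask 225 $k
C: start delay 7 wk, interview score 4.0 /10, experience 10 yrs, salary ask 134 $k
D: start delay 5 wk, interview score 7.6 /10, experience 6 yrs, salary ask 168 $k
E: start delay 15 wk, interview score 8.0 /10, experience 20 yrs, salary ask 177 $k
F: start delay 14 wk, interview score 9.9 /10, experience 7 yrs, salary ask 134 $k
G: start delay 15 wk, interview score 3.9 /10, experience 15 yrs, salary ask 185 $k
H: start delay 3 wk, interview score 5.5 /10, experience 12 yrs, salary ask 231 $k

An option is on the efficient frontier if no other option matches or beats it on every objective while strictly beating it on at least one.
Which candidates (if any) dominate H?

B

B: start delay 3≤3, interview score 6.0≥5.5, experience 14≥12, salary ask 225≤231 — dominates H.
Others (A, C, D, E, F, G) are each worse than H on at least one objective.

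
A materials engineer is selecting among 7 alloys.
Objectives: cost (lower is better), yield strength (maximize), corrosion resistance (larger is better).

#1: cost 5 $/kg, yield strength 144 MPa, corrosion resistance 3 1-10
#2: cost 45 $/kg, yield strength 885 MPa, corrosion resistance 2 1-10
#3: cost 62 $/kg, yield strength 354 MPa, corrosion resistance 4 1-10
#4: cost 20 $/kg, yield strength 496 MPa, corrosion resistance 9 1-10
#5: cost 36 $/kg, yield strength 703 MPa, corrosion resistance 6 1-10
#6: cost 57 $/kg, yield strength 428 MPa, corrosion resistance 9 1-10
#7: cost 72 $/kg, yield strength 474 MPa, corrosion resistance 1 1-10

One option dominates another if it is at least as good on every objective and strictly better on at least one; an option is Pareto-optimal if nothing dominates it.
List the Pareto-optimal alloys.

#1: not dominated (best cost).
#2: not dominated (best yield strength).
#3: dominated by #4 (cost 20≤62, yield strength 496≥354, corrosion resistance 9≥4).
#4: not dominated.
#5: not dominated.
#6: dominated by #4 (cost 20≤57, yield strength 496≥428, corrosion resistance 9≥9).
#7: dominated by #2 (cost 45≤72, yield strength 885≥474, corrosion resistance 2≥1).

#1, #2, #4, #5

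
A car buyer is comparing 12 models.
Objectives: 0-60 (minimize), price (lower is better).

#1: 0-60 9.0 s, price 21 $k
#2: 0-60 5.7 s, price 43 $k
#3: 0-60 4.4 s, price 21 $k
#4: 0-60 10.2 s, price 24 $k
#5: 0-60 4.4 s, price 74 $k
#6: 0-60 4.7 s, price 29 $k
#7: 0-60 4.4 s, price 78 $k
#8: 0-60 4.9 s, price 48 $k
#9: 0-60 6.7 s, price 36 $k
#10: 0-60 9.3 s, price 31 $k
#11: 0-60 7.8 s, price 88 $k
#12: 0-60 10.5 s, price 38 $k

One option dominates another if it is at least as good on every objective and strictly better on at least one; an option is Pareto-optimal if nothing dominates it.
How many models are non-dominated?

#1: dominated by #3 (0-60 4.4≤9.0, price 21≤21).
#2: dominated by #3 (0-60 4.4≤5.7, price 21≤43).
#3: not dominated.
#4: dominated by #1 (0-60 9.0≤10.2, price 21≤24).
#5: dominated by #3 (0-60 4.4≤4.4, price 21≤74).
#6: dominated by #3 (0-60 4.4≤4.7, price 21≤29).
#7: dominated by #3 (0-60 4.4≤4.4, price 21≤78).
#8: dominated by #3 (0-60 4.4≤4.9, price 21≤48).
#9: dominated by #3 (0-60 4.4≤6.7, price 21≤36).
#10: dominated by #1 (0-60 9.0≤9.3, price 21≤31).
#11: dominated by #2 (0-60 5.7≤7.8, price 43≤88).
#12: dominated by #1 (0-60 9.0≤10.5, price 21≤38).
Pareto-optimal: #3 → 1.

1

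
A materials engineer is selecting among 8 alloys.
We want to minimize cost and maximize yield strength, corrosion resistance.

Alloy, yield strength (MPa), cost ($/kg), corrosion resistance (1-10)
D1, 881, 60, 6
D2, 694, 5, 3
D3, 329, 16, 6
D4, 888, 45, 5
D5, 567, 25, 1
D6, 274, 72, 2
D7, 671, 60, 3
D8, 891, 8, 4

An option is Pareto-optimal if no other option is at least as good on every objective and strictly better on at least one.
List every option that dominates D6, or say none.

D1: yield strength 881≥274, cost 60≤72, corrosion resistance 6≥2 — dominates D6.
D2: yield strength 694≥274, cost 5≤72, corrosion resistance 3≥2 — dominates D6.
D3: yield strength 329≥274, cost 16≤72, corrosion resistance 6≥2 — dominates D6.
D4: yield strength 888≥274, cost 45≤72, corrosion resistance 5≥2 — dominates D6.
D7: yield strength 671≥274, cost 60≤72, corrosion resistance 3≥2 — dominates D6.
D8: yield strength 891≥274, cost 8≤72, corrosion resistance 4≥2 — dominates D6.
Others (D5) are each worse than D6 on at least one objective.

D1, D2, D3, D4, D7, D8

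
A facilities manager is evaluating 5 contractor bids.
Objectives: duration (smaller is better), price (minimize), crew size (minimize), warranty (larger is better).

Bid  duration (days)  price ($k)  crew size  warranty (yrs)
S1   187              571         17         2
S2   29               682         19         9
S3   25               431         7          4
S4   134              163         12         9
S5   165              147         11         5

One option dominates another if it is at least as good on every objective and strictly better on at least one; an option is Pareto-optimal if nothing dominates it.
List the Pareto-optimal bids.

S1: dominated by S3 (duration 25≤187, price 431≤571, crew size 7≤17, warranty 4≥2).
S2: not dominated.
S3: not dominated (best duration).
S4: not dominated.
S5: not dominated (best price).

S2, S3, S4, S5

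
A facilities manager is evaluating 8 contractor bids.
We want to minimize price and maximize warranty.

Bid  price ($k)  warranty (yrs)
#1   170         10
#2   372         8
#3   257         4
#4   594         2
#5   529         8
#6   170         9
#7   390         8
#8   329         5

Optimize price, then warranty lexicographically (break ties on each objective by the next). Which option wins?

First minimize price: best is 170, kept {#1, #6}.
Then maximize warranty: best is 10, kept {#1}.

#1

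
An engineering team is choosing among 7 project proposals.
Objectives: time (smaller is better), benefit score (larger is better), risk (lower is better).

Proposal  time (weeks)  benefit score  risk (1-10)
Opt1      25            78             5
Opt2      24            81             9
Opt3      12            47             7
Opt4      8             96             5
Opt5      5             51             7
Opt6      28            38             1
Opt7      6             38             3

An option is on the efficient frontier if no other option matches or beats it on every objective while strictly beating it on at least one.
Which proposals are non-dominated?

Opt4, Opt5, Opt6, Opt7

Opt1: dominated by Opt4 (time 8≤25, benefit score 96≥78, risk 5≤5).
Opt2: dominated by Opt4 (time 8≤24, benefit score 96≥81, risk 5≤9).
Opt3: dominated by Opt4 (time 8≤12, benefit score 96≥47, risk 5≤7).
Opt4: not dominated (best benefit score).
Opt5: not dominated (best time).
Opt6: not dominated (best risk).
Opt7: not dominated.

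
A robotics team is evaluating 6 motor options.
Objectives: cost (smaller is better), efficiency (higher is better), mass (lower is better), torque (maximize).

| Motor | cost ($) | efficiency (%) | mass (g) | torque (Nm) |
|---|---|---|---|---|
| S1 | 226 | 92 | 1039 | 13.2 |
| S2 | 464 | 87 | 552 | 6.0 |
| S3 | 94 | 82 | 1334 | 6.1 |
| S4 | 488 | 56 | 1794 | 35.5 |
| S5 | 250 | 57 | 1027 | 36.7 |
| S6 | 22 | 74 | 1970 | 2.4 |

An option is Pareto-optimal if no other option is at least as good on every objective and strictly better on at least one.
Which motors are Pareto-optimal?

S1, S2, S3, S5, S6

S1: not dominated (best efficiency).
S2: not dominated (best mass).
S3: not dominated.
S4: dominated by S5 (cost 250≤488, efficiency 57≥56, mass 1027≤1794, torque 36.7≥35.5).
S5: not dominated (best torque).
S6: not dominated (best cost).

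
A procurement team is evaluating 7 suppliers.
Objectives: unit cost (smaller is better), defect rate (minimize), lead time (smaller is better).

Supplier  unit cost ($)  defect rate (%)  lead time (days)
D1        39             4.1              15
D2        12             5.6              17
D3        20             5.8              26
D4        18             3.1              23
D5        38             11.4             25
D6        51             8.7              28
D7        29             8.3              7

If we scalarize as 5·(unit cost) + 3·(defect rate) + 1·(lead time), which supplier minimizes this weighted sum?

D1: 5·39 + 3·4.1 + 1·15 = 222.3
D2: 5·12 + 3·5.6 + 1·17 = 93.8
D3: 5·20 + 3·5.8 + 1·26 = 143.4
D4: 5·18 + 3·3.1 + 1·23 = 122.3
D5: 5·38 + 3·11.4 + 1·25 = 249.2
D6: 5·51 + 3·8.7 + 1·28 = 309.1
D7: 5·29 + 3·8.3 + 1·7 = 176.9
Lowest: D2 at 93.8.

D2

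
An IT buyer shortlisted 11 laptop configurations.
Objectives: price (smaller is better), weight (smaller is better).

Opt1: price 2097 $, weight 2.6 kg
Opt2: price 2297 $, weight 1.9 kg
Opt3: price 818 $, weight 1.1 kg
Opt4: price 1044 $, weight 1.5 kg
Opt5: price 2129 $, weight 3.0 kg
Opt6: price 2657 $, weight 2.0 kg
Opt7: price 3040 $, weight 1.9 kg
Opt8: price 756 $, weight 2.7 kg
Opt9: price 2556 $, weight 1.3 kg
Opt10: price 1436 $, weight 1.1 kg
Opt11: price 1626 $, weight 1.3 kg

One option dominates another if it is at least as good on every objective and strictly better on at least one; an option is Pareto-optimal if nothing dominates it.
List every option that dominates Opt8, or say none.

Opt1: worse on price (2097 vs 756).
Opt2: worse on price (2297 vs 756).
Opt3: worse on price (818 vs 756).
Opt4: worse on price (1044 vs 756).
Opt5: worse on price (2129 vs 756).
Opt6: worse on price (2657 vs 756).
Opt7: worse on price (3040 vs 756).
Opt9: worse on price (2556 vs 756).
Opt10: worse on price (1436 vs 756).
Opt11: worse on price (1626 vs 756).
No option dominates Opt8.

none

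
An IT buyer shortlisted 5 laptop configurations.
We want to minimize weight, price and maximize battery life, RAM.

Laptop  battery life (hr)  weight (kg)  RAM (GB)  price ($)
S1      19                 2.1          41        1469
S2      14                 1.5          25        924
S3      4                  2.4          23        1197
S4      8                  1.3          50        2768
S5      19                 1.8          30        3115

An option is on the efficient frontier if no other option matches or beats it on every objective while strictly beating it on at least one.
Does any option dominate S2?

No

S1: worse on weight (2.1 vs 1.5).
S3: worse on battery life (4 vs 14).
S4: worse on battery life (8 vs 14).
S5: worse on weight (1.8 vs 1.5).
No option is at least as good as S2 on every objective and strictly better on one.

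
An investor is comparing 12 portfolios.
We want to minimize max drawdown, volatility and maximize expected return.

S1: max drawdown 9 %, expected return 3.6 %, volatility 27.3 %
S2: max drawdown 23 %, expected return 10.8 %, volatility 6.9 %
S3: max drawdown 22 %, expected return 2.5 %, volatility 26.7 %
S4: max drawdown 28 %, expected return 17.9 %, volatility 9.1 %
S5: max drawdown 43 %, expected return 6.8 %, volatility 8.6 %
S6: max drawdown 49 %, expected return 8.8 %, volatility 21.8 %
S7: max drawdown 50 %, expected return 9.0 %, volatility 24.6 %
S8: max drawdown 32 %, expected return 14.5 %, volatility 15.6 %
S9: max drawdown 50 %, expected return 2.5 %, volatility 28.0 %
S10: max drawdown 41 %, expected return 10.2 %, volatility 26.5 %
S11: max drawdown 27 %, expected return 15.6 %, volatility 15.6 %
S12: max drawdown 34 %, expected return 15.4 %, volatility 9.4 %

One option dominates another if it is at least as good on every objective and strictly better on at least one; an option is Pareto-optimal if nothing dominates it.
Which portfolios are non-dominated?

S1: not dominated (best max drawdown).
S2: not dominated (best volatility).
S3: not dominated.
S4: not dominated (best expected return).
S5: dominated by S2 (max drawdown 23≤43, expected return 10.8≥6.8, volatility 6.9≤8.6).
S6: dominated by S2 (max drawdown 23≤49, expected return 10.8≥8.8, volatility 6.9≤21.8).
S7: dominated by S2 (max drawdown 23≤50, expected return 10.8≥9.0, volatility 6.9≤24.6).
S8: dominated by S4 (max drawdown 28≤32, expected return 17.9≥14.5, volatility 9.1≤15.6).
S9: dominated by S1 (max drawdown 9≤50, expected return 3.6≥2.5, volatility 27.3≤28.0).
S10: dominated by S2 (max drawdown 23≤41, expected return 10.8≥10.2, volatility 6.9≤26.5).
S11: not dominated.
S12: dominated by S4 (max drawdown 28≤34, expected return 17.9≥15.4, volatility 9.1≤9.4).

S1, S2, S3, S4, S11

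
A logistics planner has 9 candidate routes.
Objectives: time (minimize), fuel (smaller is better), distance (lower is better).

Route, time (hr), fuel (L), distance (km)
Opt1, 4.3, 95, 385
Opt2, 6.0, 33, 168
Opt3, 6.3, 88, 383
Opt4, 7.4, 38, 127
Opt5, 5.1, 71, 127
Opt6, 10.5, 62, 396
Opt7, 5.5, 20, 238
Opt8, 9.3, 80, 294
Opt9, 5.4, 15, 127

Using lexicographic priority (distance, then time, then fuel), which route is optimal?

First minimize distance: best is 127, kept {Opt4, Opt5, Opt9}.
Then minimize time: best is 5.1, kept {Opt5}.

Opt5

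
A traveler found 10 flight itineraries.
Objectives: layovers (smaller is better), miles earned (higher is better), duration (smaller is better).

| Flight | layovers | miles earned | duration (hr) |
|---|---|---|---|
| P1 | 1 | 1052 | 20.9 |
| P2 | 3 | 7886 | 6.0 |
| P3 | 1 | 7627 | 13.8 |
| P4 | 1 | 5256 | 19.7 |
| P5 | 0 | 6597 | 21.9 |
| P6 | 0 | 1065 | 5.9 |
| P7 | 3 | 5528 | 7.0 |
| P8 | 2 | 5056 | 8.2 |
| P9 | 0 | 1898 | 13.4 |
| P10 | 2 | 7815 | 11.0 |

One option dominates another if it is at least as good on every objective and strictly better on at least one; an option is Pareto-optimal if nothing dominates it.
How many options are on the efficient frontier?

7

P1: dominated by P3 (layovers 1≤1, miles earned 7627≥1052, duration 13.8≤20.9).
P2: not dominated (best miles earned).
P3: not dominated.
P4: dominated by P3 (layovers 1≤1, miles earned 7627≥5256, duration 13.8≤19.7).
P5: not dominated.
P6: not dominated (best duration).
P7: dominated by P2 (layovers 3≤3, miles earned 7886≥5528, duration 6.0≤7.0).
P8: not dominated.
P9: not dominated.
P10: not dominated.
Pareto-optimal: P2, P3, P5, P6, P8, P9, P10 → 7.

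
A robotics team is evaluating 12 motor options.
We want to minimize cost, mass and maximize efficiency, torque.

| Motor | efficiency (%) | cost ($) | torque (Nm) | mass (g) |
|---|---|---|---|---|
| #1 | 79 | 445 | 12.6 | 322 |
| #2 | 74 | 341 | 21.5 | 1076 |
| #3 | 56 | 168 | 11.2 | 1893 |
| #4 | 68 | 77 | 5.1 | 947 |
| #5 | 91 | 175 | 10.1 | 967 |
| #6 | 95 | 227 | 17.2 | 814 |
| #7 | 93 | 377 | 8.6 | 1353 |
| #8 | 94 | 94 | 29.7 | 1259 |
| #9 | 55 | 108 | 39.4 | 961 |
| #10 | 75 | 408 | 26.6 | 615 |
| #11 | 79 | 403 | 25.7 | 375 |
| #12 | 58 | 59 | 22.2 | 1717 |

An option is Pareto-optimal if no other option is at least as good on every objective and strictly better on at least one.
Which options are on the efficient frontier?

#1: not dominated (best mass).
#2: not dominated.
#3: dominated by #8 (efficiency 94≥56, cost 94≤168, torque 29.7≥11.2, mass 1259≤1893).
#4: not dominated.
#5: not dominated.
#6: not dominated (best efficiency).
#7: dominated by #6 (efficiency 95≥93, cost 227≤377, torque 17.2≥8.6, mass 814≤1353).
#8: not dominated.
#9: not dominated (best torque).
#10: not dominated.
#11: not dominated.
#12: not dominated (best cost).

#1, #2, #4, #5, #6, #8, #9, #10, #11, #12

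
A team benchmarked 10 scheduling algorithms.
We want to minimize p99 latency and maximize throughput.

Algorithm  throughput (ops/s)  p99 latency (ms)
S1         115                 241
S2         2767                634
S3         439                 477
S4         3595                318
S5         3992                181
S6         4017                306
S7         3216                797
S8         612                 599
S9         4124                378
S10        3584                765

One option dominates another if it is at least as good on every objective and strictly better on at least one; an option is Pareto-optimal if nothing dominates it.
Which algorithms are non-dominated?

S1: dominated by S5 (throughput 3992≥115, p99 latency 181≤241).
S2: dominated by S4 (throughput 3595≥2767, p99 latency 318≤634).
S3: dominated by S4 (throughput 3595≥439, p99 latency 318≤477).
S4: dominated by S5 (throughput 3992≥3595, p99 latency 181≤318).
S5: not dominated (best p99 latency).
S6: not dominated.
S7: dominated by S4 (throughput 3595≥3216, p99 latency 318≤797).
S8: dominated by S4 (throughput 3595≥612, p99 latency 318≤599).
S9: not dominated (best throughput).
S10: dominated by S4 (throughput 3595≥3584, p99 latency 318≤765).

S5, S6, S9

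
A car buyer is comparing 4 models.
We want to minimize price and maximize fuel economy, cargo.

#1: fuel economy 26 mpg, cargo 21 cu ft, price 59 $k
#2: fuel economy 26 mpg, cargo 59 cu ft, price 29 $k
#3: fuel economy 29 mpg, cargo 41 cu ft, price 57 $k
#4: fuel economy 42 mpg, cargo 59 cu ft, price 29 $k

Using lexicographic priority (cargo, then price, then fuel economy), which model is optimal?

#4

First maximize cargo: best is 59, kept {#2, #4}.
Then minimize price: best is 29, kept {#2, #4}.
Then maximize fuel economy: best is 42, kept {#4}.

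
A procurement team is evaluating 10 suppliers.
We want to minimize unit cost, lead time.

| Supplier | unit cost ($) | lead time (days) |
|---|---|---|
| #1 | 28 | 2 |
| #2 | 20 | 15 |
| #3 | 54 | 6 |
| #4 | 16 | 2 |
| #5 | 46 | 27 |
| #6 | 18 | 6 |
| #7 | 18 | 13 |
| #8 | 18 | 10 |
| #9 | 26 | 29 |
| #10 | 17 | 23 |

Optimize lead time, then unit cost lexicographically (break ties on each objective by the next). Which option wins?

First minimize lead time: best is 2, kept {#1, #4}.
Then minimize unit cost: best is 16, kept {#4}.

#4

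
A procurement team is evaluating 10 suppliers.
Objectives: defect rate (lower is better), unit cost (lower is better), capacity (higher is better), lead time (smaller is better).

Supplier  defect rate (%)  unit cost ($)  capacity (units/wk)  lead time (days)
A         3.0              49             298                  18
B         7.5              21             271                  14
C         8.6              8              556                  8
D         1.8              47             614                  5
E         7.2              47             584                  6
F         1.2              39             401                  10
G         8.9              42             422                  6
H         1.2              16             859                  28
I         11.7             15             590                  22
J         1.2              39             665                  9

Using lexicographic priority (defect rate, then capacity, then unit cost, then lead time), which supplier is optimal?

First minimize defect rate: best is 1.2, kept {F, H, J}.
Then maximize capacity: best is 859, kept {H}.

H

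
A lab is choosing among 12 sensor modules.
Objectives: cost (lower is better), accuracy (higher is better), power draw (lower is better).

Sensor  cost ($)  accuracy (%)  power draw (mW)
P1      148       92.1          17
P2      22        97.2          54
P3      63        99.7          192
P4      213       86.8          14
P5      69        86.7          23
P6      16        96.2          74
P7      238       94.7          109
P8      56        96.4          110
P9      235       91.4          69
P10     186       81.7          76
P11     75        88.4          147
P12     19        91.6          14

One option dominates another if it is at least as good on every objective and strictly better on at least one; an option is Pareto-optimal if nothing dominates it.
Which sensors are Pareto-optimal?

P1: not dominated.
P2: not dominated.
P3: not dominated (best accuracy).
P4: dominated by P12 (cost 19≤213, accuracy 91.6≥86.8, power draw 14≤14).
P5: dominated by P12 (cost 19≤69, accuracy 91.6≥86.7, power draw 14≤23).
P6: not dominated (best cost).
P7: dominated by P2 (cost 22≤238, accuracy 97.2≥94.7, power draw 54≤109).
P8: dominated by P2 (cost 22≤56, accuracy 97.2≥96.4, power draw 54≤110).
P9: dominated by P1 (cost 148≤235, accuracy 92.1≥91.4, power draw 17≤69).
P10: dominated by P1 (cost 148≤186, accuracy 92.1≥81.7, power draw 17≤76).
P11: dominated by P2 (cost 22≤75, accuracy 97.2≥88.4, power draw 54≤147).
P12: not dominated.

P1, P2, P3, P6, P12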